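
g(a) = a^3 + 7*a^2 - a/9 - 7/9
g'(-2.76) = -15.90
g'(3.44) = 83.55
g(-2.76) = 31.83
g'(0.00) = -0.11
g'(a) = 3*a^2 + 14*a - 1/9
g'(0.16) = 2.21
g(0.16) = -0.61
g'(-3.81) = -9.90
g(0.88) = 5.23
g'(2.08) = 41.99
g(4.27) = 204.23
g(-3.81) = 45.95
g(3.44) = 122.38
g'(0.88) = 14.53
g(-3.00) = 35.56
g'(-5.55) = 14.60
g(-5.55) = 44.50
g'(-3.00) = -15.11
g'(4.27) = 114.37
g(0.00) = -0.78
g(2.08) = 38.27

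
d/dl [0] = 0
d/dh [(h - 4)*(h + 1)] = 2*h - 3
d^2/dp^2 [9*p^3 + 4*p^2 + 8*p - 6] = 54*p + 8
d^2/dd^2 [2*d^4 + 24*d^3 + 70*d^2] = 24*d^2 + 144*d + 140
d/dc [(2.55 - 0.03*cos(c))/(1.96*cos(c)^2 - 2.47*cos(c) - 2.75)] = (-0.0588*cos(c)^2 + 9.996*cos(c) - 6.381)*sin(c)/(3.8416*cos(c)^4 - 9.6824*cos(c)^3 - 4.6791*cos(c)^2 + 13.585*cos(c) + 7.5625)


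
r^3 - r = r*(r - 1)*(r + 1)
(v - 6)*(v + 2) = v^2 - 4*v - 12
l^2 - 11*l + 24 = (l - 8)*(l - 3)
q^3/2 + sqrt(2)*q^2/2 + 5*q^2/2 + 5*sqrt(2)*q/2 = q*(q/2 + sqrt(2)/2)*(q + 5)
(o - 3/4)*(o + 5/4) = o^2 + o/2 - 15/16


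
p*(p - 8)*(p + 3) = p^3 - 5*p^2 - 24*p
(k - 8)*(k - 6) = k^2 - 14*k + 48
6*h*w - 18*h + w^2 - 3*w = (6*h + w)*(w - 3)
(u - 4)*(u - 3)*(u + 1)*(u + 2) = u^4 - 4*u^3 - 7*u^2 + 22*u + 24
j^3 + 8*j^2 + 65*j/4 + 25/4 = (j + 1/2)*(j + 5/2)*(j + 5)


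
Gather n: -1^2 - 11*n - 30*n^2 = -30*n^2 - 11*n - 1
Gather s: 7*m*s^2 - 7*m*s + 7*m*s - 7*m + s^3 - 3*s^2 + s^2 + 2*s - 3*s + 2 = -7*m + s^3 + s^2*(7*m - 2) - s + 2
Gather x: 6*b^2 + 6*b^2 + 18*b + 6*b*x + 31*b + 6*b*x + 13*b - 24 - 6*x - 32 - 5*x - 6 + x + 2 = 12*b^2 + 62*b + x*(12*b - 10) - 60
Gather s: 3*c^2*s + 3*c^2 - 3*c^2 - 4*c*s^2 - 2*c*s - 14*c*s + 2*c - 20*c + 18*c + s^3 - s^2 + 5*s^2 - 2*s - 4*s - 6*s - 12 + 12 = s^3 + s^2*(4 - 4*c) + s*(3*c^2 - 16*c - 12)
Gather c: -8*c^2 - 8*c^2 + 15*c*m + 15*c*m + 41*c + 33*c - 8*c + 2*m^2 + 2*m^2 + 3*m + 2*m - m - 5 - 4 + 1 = -16*c^2 + c*(30*m + 66) + 4*m^2 + 4*m - 8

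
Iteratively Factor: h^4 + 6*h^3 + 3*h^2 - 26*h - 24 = (h - 2)*(h^3 + 8*h^2 + 19*h + 12) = (h - 2)*(h + 4)*(h^2 + 4*h + 3) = (h - 2)*(h + 3)*(h + 4)*(h + 1)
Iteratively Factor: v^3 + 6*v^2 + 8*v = (v + 2)*(v^2 + 4*v) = v*(v + 2)*(v + 4)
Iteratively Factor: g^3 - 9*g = (g)*(g^2 - 9) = g*(g + 3)*(g - 3)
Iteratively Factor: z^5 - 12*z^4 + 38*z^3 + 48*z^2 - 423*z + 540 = (z - 5)*(z^4 - 7*z^3 + 3*z^2 + 63*z - 108) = (z - 5)*(z - 3)*(z^3 - 4*z^2 - 9*z + 36) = (z - 5)*(z - 4)*(z - 3)*(z^2 - 9) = (z - 5)*(z - 4)*(z - 3)^2*(z + 3)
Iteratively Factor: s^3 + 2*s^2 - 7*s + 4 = (s - 1)*(s^2 + 3*s - 4) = (s - 1)^2*(s + 4)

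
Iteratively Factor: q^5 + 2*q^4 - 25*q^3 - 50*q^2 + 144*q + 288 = (q + 3)*(q^4 - q^3 - 22*q^2 + 16*q + 96) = (q - 4)*(q + 3)*(q^3 + 3*q^2 - 10*q - 24) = (q - 4)*(q - 3)*(q + 3)*(q^2 + 6*q + 8) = (q - 4)*(q - 3)*(q + 3)*(q + 4)*(q + 2)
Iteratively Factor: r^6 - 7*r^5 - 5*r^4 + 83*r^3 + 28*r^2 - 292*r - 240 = (r - 4)*(r^5 - 3*r^4 - 17*r^3 + 15*r^2 + 88*r + 60) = (r - 5)*(r - 4)*(r^4 + 2*r^3 - 7*r^2 - 20*r - 12) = (r - 5)*(r - 4)*(r + 1)*(r^3 + r^2 - 8*r - 12) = (r - 5)*(r - 4)*(r + 1)*(r + 2)*(r^2 - r - 6) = (r - 5)*(r - 4)*(r - 3)*(r + 1)*(r + 2)*(r + 2)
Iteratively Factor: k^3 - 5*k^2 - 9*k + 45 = (k - 3)*(k^2 - 2*k - 15) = (k - 3)*(k + 3)*(k - 5)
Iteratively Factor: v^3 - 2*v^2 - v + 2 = (v - 2)*(v^2 - 1) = (v - 2)*(v + 1)*(v - 1)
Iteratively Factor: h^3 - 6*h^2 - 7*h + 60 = (h - 5)*(h^2 - h - 12) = (h - 5)*(h - 4)*(h + 3)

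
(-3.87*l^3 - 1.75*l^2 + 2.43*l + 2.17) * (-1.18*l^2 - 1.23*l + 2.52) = 4.5666*l^5 + 6.8251*l^4 - 10.4673*l^3 - 9.9595*l^2 + 3.4545*l + 5.4684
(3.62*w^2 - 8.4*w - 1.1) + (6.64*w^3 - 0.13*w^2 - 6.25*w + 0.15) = 6.64*w^3 + 3.49*w^2 - 14.65*w - 0.95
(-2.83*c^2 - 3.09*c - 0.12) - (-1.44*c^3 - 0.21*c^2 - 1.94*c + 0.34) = 1.44*c^3 - 2.62*c^2 - 1.15*c - 0.46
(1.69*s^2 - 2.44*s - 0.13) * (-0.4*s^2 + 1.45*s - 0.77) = -0.676*s^4 + 3.4265*s^3 - 4.7873*s^2 + 1.6903*s + 0.1001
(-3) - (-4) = 1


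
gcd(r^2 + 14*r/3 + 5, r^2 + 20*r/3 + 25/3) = r + 5/3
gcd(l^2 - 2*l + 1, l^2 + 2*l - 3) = l - 1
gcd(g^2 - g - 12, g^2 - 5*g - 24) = g + 3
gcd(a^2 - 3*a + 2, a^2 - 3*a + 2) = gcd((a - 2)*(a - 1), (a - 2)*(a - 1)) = a^2 - 3*a + 2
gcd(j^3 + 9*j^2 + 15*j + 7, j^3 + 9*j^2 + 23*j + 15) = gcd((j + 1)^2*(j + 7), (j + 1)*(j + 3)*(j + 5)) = j + 1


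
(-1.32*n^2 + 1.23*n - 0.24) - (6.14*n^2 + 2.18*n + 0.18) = -7.46*n^2 - 0.95*n - 0.42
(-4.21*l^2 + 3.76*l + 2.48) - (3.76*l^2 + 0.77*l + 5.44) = -7.97*l^2 + 2.99*l - 2.96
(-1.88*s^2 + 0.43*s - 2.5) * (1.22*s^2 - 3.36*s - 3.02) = -2.2936*s^4 + 6.8414*s^3 + 1.1828*s^2 + 7.1014*s + 7.55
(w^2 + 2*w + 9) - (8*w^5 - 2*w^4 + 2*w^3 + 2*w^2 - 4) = -8*w^5 + 2*w^4 - 2*w^3 - w^2 + 2*w + 13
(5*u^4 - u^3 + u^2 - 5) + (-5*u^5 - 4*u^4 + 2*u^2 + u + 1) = -5*u^5 + u^4 - u^3 + 3*u^2 + u - 4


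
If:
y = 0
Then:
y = 0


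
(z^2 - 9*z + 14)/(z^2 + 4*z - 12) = (z - 7)/(z + 6)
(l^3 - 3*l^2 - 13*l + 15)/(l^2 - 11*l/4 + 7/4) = 4*(l^2 - 2*l - 15)/(4*l - 7)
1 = 1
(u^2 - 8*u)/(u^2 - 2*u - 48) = u/(u + 6)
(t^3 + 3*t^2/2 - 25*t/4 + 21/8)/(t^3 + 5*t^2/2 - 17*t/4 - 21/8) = (2*t - 1)/(2*t + 1)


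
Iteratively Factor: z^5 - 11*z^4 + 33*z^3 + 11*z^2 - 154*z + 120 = (z - 4)*(z^4 - 7*z^3 + 5*z^2 + 31*z - 30) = (z - 4)*(z - 1)*(z^3 - 6*z^2 - z + 30) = (z - 4)*(z - 3)*(z - 1)*(z^2 - 3*z - 10) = (z - 4)*(z - 3)*(z - 1)*(z + 2)*(z - 5)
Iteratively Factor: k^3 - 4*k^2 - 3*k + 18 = (k + 2)*(k^2 - 6*k + 9) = (k - 3)*(k + 2)*(k - 3)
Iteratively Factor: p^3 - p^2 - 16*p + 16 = (p - 4)*(p^2 + 3*p - 4) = (p - 4)*(p - 1)*(p + 4)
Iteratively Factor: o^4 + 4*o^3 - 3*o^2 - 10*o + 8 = (o + 2)*(o^3 + 2*o^2 - 7*o + 4) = (o - 1)*(o + 2)*(o^2 + 3*o - 4) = (o - 1)^2*(o + 2)*(o + 4)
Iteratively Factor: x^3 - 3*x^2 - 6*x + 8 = (x - 4)*(x^2 + x - 2) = (x - 4)*(x + 2)*(x - 1)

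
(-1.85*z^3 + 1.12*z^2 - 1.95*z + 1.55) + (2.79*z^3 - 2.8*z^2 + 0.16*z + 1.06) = 0.94*z^3 - 1.68*z^2 - 1.79*z + 2.61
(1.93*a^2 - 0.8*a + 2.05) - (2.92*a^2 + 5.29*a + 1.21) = -0.99*a^2 - 6.09*a + 0.84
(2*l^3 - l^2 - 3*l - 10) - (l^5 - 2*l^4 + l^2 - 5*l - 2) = -l^5 + 2*l^4 + 2*l^3 - 2*l^2 + 2*l - 8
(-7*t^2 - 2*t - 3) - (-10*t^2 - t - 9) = 3*t^2 - t + 6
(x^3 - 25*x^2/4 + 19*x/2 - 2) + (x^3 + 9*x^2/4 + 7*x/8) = 2*x^3 - 4*x^2 + 83*x/8 - 2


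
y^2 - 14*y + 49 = (y - 7)^2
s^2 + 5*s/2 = s*(s + 5/2)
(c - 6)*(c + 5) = c^2 - c - 30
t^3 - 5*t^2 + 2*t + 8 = (t - 4)*(t - 2)*(t + 1)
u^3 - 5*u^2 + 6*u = u*(u - 3)*(u - 2)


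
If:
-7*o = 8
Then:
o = -8/7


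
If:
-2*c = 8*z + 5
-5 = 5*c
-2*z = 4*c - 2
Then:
No Solution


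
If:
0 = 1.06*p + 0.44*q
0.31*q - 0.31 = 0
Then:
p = -0.42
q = 1.00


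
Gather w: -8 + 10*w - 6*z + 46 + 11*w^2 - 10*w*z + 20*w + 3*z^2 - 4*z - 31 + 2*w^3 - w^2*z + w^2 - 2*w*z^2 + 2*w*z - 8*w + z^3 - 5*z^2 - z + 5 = 2*w^3 + w^2*(12 - z) + w*(-2*z^2 - 8*z + 22) + z^3 - 2*z^2 - 11*z + 12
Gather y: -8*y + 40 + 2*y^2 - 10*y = 2*y^2 - 18*y + 40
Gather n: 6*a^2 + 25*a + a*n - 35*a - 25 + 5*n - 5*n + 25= 6*a^2 + a*n - 10*a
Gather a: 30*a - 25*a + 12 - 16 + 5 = 5*a + 1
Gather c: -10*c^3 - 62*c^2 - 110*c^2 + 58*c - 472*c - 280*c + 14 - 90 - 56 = -10*c^3 - 172*c^2 - 694*c - 132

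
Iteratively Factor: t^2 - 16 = (t + 4)*(t - 4)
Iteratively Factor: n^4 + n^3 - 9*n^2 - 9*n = (n)*(n^3 + n^2 - 9*n - 9) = n*(n + 3)*(n^2 - 2*n - 3) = n*(n - 3)*(n + 3)*(n + 1)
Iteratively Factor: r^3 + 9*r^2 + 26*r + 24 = (r + 3)*(r^2 + 6*r + 8) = (r + 3)*(r + 4)*(r + 2)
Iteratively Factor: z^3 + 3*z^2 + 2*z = (z)*(z^2 + 3*z + 2) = z*(z + 1)*(z + 2)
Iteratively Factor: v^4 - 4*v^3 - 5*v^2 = (v - 5)*(v^3 + v^2) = v*(v - 5)*(v^2 + v) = v^2*(v - 5)*(v + 1)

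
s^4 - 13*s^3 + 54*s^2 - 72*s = s*(s - 6)*(s - 4)*(s - 3)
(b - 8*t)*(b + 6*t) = b^2 - 2*b*t - 48*t^2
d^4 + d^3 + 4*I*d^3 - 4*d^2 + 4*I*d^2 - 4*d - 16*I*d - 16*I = (d - 2)*(d + 1)*(d + 2)*(d + 4*I)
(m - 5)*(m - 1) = m^2 - 6*m + 5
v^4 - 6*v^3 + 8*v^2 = v^2*(v - 4)*(v - 2)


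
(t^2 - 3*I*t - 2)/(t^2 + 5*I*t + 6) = (t - 2*I)/(t + 6*I)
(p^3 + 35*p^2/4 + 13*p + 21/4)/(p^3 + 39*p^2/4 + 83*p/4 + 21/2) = (p + 1)/(p + 2)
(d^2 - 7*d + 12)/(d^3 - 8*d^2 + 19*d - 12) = 1/(d - 1)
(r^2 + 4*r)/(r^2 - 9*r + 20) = r*(r + 4)/(r^2 - 9*r + 20)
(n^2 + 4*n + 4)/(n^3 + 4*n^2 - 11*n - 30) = (n + 2)/(n^2 + 2*n - 15)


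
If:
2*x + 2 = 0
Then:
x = -1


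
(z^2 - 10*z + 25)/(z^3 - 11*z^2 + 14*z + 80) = (z - 5)/(z^2 - 6*z - 16)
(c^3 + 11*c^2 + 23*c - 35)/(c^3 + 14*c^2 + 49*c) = (c^2 + 4*c - 5)/(c*(c + 7))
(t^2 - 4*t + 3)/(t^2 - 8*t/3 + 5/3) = 3*(t - 3)/(3*t - 5)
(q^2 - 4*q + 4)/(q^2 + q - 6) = (q - 2)/(q + 3)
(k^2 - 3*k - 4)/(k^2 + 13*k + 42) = (k^2 - 3*k - 4)/(k^2 + 13*k + 42)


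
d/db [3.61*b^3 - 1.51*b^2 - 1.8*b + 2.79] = 10.83*b^2 - 3.02*b - 1.8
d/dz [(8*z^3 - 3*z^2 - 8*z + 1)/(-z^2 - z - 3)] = (-8*z^4 - 16*z^3 - 77*z^2 + 20*z + 25)/(z^4 + 2*z^3 + 7*z^2 + 6*z + 9)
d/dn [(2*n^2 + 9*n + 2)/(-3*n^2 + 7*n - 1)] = (41*n^2 + 8*n - 23)/(9*n^4 - 42*n^3 + 55*n^2 - 14*n + 1)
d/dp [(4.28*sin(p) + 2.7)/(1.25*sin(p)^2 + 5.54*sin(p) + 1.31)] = (-6.75*sin(p) + 2.675*cos(2*p) - 12.0262)*cos(p)/(1.25*sin(p)^2 + 5.54*sin(p) + 1.31)^2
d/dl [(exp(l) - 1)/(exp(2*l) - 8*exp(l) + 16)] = (-exp(l) - 2)*exp(l)/(exp(3*l) - 12*exp(2*l) + 48*exp(l) - 64)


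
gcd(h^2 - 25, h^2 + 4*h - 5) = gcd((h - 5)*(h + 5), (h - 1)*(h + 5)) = h + 5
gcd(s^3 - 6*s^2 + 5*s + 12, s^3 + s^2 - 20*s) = s - 4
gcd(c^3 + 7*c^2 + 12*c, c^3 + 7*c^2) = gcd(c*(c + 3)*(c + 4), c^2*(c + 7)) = c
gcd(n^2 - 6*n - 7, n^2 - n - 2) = n + 1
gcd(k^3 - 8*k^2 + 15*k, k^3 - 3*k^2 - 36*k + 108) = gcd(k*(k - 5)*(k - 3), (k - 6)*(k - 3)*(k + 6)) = k - 3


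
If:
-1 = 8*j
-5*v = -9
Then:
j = -1/8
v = 9/5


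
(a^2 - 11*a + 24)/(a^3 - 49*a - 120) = (a - 3)/(a^2 + 8*a + 15)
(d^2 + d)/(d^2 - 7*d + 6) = d*(d + 1)/(d^2 - 7*d + 6)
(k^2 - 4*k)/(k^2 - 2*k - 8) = k/(k + 2)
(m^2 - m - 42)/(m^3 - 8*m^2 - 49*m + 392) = (m + 6)/(m^2 - m - 56)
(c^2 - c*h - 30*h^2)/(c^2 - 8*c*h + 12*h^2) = (c + 5*h)/(c - 2*h)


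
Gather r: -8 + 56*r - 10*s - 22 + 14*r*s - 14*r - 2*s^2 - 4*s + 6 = r*(14*s + 42) - 2*s^2 - 14*s - 24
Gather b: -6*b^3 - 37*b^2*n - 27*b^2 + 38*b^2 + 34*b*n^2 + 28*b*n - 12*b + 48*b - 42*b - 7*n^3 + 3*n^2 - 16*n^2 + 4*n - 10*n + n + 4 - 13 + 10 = -6*b^3 + b^2*(11 - 37*n) + b*(34*n^2 + 28*n - 6) - 7*n^3 - 13*n^2 - 5*n + 1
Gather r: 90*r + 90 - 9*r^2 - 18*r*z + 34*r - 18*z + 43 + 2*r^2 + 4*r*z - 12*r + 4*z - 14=-7*r^2 + r*(112 - 14*z) - 14*z + 119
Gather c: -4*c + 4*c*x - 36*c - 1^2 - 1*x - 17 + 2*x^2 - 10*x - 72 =c*(4*x - 40) + 2*x^2 - 11*x - 90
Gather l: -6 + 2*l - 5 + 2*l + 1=4*l - 10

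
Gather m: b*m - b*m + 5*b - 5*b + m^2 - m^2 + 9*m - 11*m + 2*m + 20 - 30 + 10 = 0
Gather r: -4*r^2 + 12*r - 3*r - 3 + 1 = -4*r^2 + 9*r - 2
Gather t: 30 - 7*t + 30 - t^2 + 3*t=-t^2 - 4*t + 60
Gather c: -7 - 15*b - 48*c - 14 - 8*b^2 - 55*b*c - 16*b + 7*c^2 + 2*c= -8*b^2 - 31*b + 7*c^2 + c*(-55*b - 46) - 21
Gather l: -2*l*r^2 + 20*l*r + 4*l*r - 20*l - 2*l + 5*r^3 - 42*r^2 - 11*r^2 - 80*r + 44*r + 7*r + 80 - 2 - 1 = l*(-2*r^2 + 24*r - 22) + 5*r^3 - 53*r^2 - 29*r + 77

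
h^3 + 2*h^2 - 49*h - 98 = (h - 7)*(h + 2)*(h + 7)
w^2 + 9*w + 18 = (w + 3)*(w + 6)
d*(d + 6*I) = d^2 + 6*I*d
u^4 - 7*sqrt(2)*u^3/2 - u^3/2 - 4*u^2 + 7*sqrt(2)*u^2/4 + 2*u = u*(u - 1/2)*(u - 4*sqrt(2))*(u + sqrt(2)/2)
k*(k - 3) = k^2 - 3*k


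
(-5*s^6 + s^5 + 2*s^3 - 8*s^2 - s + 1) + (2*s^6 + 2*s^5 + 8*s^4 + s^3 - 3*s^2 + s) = -3*s^6 + 3*s^5 + 8*s^4 + 3*s^3 - 11*s^2 + 1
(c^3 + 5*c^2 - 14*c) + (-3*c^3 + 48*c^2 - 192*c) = -2*c^3 + 53*c^2 - 206*c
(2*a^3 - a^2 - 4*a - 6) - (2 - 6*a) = 2*a^3 - a^2 + 2*a - 8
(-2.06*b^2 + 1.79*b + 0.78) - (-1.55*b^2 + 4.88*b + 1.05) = -0.51*b^2 - 3.09*b - 0.27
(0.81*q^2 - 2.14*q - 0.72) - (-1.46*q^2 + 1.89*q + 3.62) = 2.27*q^2 - 4.03*q - 4.34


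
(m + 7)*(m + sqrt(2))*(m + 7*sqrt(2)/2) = m^3 + 9*sqrt(2)*m^2/2 + 7*m^2 + 7*m + 63*sqrt(2)*m/2 + 49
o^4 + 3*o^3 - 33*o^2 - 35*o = o*(o - 5)*(o + 1)*(o + 7)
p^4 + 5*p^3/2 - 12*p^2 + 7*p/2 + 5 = (p - 2)*(p - 1)*(p + 1/2)*(p + 5)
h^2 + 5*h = h*(h + 5)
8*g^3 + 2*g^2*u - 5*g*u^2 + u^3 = (-4*g + u)*(-2*g + u)*(g + u)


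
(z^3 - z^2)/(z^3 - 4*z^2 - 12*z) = z*(1 - z)/(-z^2 + 4*z + 12)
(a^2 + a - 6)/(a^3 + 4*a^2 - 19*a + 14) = (a + 3)/(a^2 + 6*a - 7)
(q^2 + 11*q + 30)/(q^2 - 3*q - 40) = (q + 6)/(q - 8)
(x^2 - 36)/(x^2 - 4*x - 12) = (x + 6)/(x + 2)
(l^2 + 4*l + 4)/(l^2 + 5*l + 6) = (l + 2)/(l + 3)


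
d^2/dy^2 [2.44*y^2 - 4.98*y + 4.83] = 4.88000000000000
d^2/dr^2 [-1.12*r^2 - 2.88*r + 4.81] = -2.24000000000000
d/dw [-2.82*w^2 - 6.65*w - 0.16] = -5.64*w - 6.65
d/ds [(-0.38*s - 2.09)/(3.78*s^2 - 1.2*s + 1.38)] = (1.4364*s^2 + 15.8004*s - 3.0324)/(14.2884*s^4 - 9.072*s^3 + 11.8728*s^2 - 3.312*s + 1.9044)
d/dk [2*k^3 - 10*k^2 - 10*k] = 6*k^2 - 20*k - 10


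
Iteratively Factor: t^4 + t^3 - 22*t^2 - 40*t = (t + 2)*(t^3 - t^2 - 20*t) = (t - 5)*(t + 2)*(t^2 + 4*t) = (t - 5)*(t + 2)*(t + 4)*(t)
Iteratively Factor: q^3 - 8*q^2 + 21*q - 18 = (q - 3)*(q^2 - 5*q + 6) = (q - 3)^2*(q - 2)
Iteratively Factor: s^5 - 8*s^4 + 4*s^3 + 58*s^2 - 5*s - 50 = (s + 2)*(s^4 - 10*s^3 + 24*s^2 + 10*s - 25) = (s + 1)*(s + 2)*(s^3 - 11*s^2 + 35*s - 25) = (s - 5)*(s + 1)*(s + 2)*(s^2 - 6*s + 5) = (s - 5)^2*(s + 1)*(s + 2)*(s - 1)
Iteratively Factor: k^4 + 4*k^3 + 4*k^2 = (k)*(k^3 + 4*k^2 + 4*k) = k^2*(k^2 + 4*k + 4) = k^2*(k + 2)*(k + 2)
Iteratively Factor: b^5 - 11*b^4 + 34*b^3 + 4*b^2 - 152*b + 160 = (b + 2)*(b^4 - 13*b^3 + 60*b^2 - 116*b + 80) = (b - 4)*(b + 2)*(b^3 - 9*b^2 + 24*b - 20) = (b - 4)*(b - 2)*(b + 2)*(b^2 - 7*b + 10) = (b - 5)*(b - 4)*(b - 2)*(b + 2)*(b - 2)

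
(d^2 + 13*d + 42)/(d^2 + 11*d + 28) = (d + 6)/(d + 4)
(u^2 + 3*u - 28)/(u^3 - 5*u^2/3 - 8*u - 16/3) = 3*(u + 7)/(3*u^2 + 7*u + 4)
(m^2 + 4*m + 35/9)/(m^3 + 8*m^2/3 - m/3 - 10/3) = (m + 7/3)/(m^2 + m - 2)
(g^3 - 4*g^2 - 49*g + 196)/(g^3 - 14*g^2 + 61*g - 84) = (g + 7)/(g - 3)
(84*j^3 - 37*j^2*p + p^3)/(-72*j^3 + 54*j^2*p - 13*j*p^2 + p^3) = (7*j + p)/(-6*j + p)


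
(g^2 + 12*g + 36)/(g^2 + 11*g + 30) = (g + 6)/(g + 5)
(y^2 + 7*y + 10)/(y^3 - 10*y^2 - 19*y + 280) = (y + 2)/(y^2 - 15*y + 56)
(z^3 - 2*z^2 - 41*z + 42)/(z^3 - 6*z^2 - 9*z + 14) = (z + 6)/(z + 2)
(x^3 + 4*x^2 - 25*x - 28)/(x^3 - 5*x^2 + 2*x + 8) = (x + 7)/(x - 2)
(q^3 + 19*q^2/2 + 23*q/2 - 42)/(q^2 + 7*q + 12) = (2*q^2 + 11*q - 21)/(2*(q + 3))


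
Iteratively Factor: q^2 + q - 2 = (q + 2)*(q - 1)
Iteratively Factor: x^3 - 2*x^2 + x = (x)*(x^2 - 2*x + 1) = x*(x - 1)*(x - 1)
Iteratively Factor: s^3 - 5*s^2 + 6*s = (s - 2)*(s^2 - 3*s) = s*(s - 2)*(s - 3)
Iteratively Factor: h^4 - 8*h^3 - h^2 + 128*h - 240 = (h - 3)*(h^3 - 5*h^2 - 16*h + 80) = (h - 3)*(h + 4)*(h^2 - 9*h + 20) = (h - 4)*(h - 3)*(h + 4)*(h - 5)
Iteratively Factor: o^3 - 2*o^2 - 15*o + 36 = (o - 3)*(o^2 + o - 12) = (o - 3)^2*(o + 4)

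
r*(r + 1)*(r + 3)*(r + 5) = r^4 + 9*r^3 + 23*r^2 + 15*r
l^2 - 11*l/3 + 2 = (l - 3)*(l - 2/3)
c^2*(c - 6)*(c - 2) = c^4 - 8*c^3 + 12*c^2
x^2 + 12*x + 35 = (x + 5)*(x + 7)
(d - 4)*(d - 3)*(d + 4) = d^3 - 3*d^2 - 16*d + 48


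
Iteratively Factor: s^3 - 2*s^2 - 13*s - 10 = (s - 5)*(s^2 + 3*s + 2) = (s - 5)*(s + 2)*(s + 1)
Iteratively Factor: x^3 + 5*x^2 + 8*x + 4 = (x + 2)*(x^2 + 3*x + 2) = (x + 1)*(x + 2)*(x + 2)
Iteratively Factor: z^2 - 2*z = (z - 2)*(z)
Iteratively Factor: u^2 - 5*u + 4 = (u - 1)*(u - 4)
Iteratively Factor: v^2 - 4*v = (v - 4)*(v)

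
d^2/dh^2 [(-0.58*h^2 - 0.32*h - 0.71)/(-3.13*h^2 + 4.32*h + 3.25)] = (21.955072*h^3 + 77.135094*h^2 - 38.070816*h + 44.212458)/(30.664297*h^6 - 126.967824*h^5 + 79.720161*h^4 + 183.049632*h^3 - 82.776525*h^2 - 136.89*h - 34.328125)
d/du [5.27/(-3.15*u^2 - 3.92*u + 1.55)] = (33.201*u + 20.6584)/(3.15*u^2 + 3.92*u - 1.55)^2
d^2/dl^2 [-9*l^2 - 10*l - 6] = -18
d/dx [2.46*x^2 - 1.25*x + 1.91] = 4.92*x - 1.25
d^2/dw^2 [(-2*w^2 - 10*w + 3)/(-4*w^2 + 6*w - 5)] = 4*(104*w^3 - 132*w^2 - 192*w + 151)/(64*w^6 - 288*w^5 + 672*w^4 - 936*w^3 + 840*w^2 - 450*w + 125)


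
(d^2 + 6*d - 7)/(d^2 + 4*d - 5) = (d + 7)/(d + 5)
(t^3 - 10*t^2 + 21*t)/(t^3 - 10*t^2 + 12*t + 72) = t*(t^2 - 10*t + 21)/(t^3 - 10*t^2 + 12*t + 72)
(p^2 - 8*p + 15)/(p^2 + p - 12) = (p - 5)/(p + 4)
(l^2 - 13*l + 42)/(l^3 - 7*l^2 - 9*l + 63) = (l - 6)/(l^2 - 9)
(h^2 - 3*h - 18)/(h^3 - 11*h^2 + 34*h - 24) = (h + 3)/(h^2 - 5*h + 4)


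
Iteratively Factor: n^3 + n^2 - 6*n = (n + 3)*(n^2 - 2*n) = n*(n + 3)*(n - 2)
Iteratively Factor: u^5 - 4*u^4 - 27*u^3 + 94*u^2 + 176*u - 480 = (u - 5)*(u^4 + u^3 - 22*u^2 - 16*u + 96) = (u - 5)*(u + 4)*(u^3 - 3*u^2 - 10*u + 24) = (u - 5)*(u + 3)*(u + 4)*(u^2 - 6*u + 8) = (u - 5)*(u - 4)*(u + 3)*(u + 4)*(u - 2)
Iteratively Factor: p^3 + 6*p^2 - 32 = (p + 4)*(p^2 + 2*p - 8) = (p - 2)*(p + 4)*(p + 4)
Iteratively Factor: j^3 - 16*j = (j)*(j^2 - 16) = j*(j + 4)*(j - 4)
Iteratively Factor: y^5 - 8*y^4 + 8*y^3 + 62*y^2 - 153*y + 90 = (y - 2)*(y^4 - 6*y^3 - 4*y^2 + 54*y - 45) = (y - 5)*(y - 2)*(y^3 - y^2 - 9*y + 9) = (y - 5)*(y - 2)*(y + 3)*(y^2 - 4*y + 3) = (y - 5)*(y - 2)*(y - 1)*(y + 3)*(y - 3)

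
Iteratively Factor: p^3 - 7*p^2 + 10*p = (p)*(p^2 - 7*p + 10) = p*(p - 2)*(p - 5)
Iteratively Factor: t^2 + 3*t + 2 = (t + 1)*(t + 2)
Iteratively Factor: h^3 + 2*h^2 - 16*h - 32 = (h + 4)*(h^2 - 2*h - 8) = (h + 2)*(h + 4)*(h - 4)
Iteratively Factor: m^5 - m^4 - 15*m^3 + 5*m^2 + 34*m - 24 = (m - 1)*(m^4 - 15*m^2 - 10*m + 24) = (m - 1)*(m + 3)*(m^3 - 3*m^2 - 6*m + 8) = (m - 1)^2*(m + 3)*(m^2 - 2*m - 8) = (m - 4)*(m - 1)^2*(m + 3)*(m + 2)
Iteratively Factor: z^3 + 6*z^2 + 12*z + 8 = (z + 2)*(z^2 + 4*z + 4) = (z + 2)^2*(z + 2)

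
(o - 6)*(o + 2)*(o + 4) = o^3 - 28*o - 48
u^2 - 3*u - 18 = (u - 6)*(u + 3)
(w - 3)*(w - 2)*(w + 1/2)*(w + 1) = w^4 - 7*w^3/2 - w^2 + 13*w/2 + 3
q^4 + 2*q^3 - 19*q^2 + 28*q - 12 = (q - 2)*(q - 1)^2*(q + 6)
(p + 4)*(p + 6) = p^2 + 10*p + 24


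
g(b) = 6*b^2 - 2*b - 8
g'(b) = 12*b - 2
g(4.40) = 99.36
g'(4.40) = 50.80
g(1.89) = 9.65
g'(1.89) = 20.68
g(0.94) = -4.58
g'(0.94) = 9.28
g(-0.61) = -4.55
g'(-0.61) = -9.32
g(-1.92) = 17.96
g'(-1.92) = -25.04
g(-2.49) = 34.18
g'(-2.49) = -31.88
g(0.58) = -7.14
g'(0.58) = 4.96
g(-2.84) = 46.07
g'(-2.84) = -36.08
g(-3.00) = 52.00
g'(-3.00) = -38.00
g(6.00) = 196.00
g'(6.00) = 70.00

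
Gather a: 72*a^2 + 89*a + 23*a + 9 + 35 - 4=72*a^2 + 112*a + 40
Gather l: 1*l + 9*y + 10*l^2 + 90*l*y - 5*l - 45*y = 10*l^2 + l*(90*y - 4) - 36*y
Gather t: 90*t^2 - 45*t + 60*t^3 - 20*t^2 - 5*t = 60*t^3 + 70*t^2 - 50*t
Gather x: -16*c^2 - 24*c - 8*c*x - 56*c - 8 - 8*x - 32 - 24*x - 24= -16*c^2 - 80*c + x*(-8*c - 32) - 64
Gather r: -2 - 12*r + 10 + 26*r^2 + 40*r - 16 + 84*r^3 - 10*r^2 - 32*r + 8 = 84*r^3 + 16*r^2 - 4*r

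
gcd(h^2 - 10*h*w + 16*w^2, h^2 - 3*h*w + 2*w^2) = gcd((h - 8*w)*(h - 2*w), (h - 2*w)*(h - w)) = -h + 2*w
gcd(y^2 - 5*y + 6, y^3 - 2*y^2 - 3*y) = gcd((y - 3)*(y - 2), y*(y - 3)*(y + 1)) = y - 3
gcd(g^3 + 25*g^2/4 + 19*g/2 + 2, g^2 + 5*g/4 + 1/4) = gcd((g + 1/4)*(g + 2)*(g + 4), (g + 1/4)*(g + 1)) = g + 1/4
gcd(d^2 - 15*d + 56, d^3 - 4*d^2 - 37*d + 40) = d - 8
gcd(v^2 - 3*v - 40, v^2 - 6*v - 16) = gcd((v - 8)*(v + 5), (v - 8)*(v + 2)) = v - 8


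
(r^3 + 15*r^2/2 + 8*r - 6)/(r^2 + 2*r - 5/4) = 2*(r^2 + 8*r + 12)/(2*r + 5)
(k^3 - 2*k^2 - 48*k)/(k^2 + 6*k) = k - 8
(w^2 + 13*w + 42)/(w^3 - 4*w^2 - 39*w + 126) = (w + 7)/(w^2 - 10*w + 21)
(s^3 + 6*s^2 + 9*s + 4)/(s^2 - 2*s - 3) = (s^2 + 5*s + 4)/(s - 3)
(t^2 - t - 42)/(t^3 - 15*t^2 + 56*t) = (t + 6)/(t*(t - 8))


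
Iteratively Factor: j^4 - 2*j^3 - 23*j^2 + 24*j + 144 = (j - 4)*(j^3 + 2*j^2 - 15*j - 36) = (j - 4)^2*(j^2 + 6*j + 9) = (j - 4)^2*(j + 3)*(j + 3)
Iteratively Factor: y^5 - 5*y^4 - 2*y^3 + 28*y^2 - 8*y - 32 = (y - 4)*(y^4 - y^3 - 6*y^2 + 4*y + 8) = (y - 4)*(y + 1)*(y^3 - 2*y^2 - 4*y + 8) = (y - 4)*(y + 1)*(y + 2)*(y^2 - 4*y + 4) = (y - 4)*(y - 2)*(y + 1)*(y + 2)*(y - 2)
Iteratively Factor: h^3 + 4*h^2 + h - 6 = (h - 1)*(h^2 + 5*h + 6) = (h - 1)*(h + 3)*(h + 2)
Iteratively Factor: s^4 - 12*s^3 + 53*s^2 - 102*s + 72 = (s - 4)*(s^3 - 8*s^2 + 21*s - 18) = (s - 4)*(s - 2)*(s^2 - 6*s + 9) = (s - 4)*(s - 3)*(s - 2)*(s - 3)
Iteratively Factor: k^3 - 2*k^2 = (k)*(k^2 - 2*k) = k*(k - 2)*(k)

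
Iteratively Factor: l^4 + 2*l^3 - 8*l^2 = (l - 2)*(l^3 + 4*l^2) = l*(l - 2)*(l^2 + 4*l) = l^2*(l - 2)*(l + 4)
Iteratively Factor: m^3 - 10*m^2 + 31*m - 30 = (m - 3)*(m^2 - 7*m + 10) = (m - 5)*(m - 3)*(m - 2)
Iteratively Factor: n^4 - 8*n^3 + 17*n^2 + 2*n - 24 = (n - 4)*(n^3 - 4*n^2 + n + 6) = (n - 4)*(n + 1)*(n^2 - 5*n + 6) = (n - 4)*(n - 3)*(n + 1)*(n - 2)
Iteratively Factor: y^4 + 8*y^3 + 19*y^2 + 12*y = (y)*(y^3 + 8*y^2 + 19*y + 12) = y*(y + 4)*(y^2 + 4*y + 3) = y*(y + 1)*(y + 4)*(y + 3)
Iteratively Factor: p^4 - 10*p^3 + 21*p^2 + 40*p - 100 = (p - 2)*(p^3 - 8*p^2 + 5*p + 50) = (p - 5)*(p - 2)*(p^2 - 3*p - 10) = (p - 5)*(p - 2)*(p + 2)*(p - 5)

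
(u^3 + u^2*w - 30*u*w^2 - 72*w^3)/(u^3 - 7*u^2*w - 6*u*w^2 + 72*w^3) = (u + 4*w)/(u - 4*w)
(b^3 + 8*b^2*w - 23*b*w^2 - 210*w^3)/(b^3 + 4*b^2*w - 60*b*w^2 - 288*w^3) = (-b^2 - 2*b*w + 35*w^2)/(-b^2 + 2*b*w + 48*w^2)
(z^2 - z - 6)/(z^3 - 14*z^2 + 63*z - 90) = (z + 2)/(z^2 - 11*z + 30)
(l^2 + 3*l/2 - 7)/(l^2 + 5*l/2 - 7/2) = (l - 2)/(l - 1)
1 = 1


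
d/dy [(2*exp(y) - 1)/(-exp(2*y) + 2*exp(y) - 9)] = 2*(exp(2*y) - exp(y) - 8)*exp(y)/(exp(4*y) - 4*exp(3*y) + 22*exp(2*y) - 36*exp(y) + 81)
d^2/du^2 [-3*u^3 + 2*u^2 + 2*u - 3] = 4 - 18*u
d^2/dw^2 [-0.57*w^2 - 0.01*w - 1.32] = -1.14000000000000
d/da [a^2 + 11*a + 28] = 2*a + 11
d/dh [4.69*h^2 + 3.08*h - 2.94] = 9.38*h + 3.08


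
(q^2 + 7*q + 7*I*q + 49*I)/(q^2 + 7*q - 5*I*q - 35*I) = (q + 7*I)/(q - 5*I)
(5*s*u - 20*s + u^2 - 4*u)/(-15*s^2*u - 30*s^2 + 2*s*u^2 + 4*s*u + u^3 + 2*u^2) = (4 - u)/(3*s*u + 6*s - u^2 - 2*u)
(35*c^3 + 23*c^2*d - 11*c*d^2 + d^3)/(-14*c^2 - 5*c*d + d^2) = (-5*c^2 - 4*c*d + d^2)/(2*c + d)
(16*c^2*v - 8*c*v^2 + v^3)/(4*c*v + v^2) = (16*c^2 - 8*c*v + v^2)/(4*c + v)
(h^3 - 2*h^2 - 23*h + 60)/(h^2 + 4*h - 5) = (h^2 - 7*h + 12)/(h - 1)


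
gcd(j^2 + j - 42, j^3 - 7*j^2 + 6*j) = j - 6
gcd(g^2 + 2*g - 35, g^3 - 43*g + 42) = g + 7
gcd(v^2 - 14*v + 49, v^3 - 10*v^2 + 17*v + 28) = v - 7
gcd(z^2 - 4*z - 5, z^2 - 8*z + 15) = z - 5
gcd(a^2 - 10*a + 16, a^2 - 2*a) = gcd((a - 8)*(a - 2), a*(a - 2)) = a - 2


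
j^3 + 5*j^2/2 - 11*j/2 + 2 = (j - 1)*(j - 1/2)*(j + 4)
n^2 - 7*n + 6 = (n - 6)*(n - 1)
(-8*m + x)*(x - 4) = -8*m*x + 32*m + x^2 - 4*x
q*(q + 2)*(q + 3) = q^3 + 5*q^2 + 6*q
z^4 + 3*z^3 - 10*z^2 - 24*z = z*(z - 3)*(z + 2)*(z + 4)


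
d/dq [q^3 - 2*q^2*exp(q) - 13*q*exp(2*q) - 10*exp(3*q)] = -2*q^2*exp(q) + 3*q^2 - 26*q*exp(2*q) - 4*q*exp(q) - 30*exp(3*q) - 13*exp(2*q)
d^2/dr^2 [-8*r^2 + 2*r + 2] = -16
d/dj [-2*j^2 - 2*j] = -4*j - 2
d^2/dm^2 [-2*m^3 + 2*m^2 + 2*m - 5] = 4 - 12*m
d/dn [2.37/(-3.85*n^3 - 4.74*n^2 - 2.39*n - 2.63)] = (27.3735*n^2 + 22.4676*n + 5.6643)/(3.85*n^3 + 4.74*n^2 + 2.39*n + 2.63)^2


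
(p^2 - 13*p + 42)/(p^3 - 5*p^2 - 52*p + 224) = (p^2 - 13*p + 42)/(p^3 - 5*p^2 - 52*p + 224)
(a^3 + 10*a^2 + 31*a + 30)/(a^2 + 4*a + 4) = (a^2 + 8*a + 15)/(a + 2)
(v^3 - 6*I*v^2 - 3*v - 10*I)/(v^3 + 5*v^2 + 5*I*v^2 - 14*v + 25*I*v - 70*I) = (v^3 - 6*I*v^2 - 3*v - 10*I)/(v^3 + 5*v^2*(1 + I) + v*(-14 + 25*I) - 70*I)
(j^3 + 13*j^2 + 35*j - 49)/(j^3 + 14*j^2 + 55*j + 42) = (j^2 + 6*j - 7)/(j^2 + 7*j + 6)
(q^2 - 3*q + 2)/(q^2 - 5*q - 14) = (-q^2 + 3*q - 2)/(-q^2 + 5*q + 14)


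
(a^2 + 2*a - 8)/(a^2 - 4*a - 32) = (a - 2)/(a - 8)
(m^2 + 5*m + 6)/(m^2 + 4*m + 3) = (m + 2)/(m + 1)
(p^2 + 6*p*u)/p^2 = (p + 6*u)/p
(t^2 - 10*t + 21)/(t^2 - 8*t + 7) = (t - 3)/(t - 1)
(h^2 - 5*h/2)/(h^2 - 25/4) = 2*h/(2*h + 5)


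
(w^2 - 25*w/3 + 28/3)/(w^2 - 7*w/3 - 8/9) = 3*(-3*w^2 + 25*w - 28)/(-9*w^2 + 21*w + 8)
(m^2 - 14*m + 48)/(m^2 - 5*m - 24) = (m - 6)/(m + 3)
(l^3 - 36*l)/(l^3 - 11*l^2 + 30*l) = (l + 6)/(l - 5)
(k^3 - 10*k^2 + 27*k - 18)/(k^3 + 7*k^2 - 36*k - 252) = (k^2 - 4*k + 3)/(k^2 + 13*k + 42)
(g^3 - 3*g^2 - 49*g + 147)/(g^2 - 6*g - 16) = (-g^3 + 3*g^2 + 49*g - 147)/(-g^2 + 6*g + 16)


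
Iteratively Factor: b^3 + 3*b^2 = (b + 3)*(b^2) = b*(b + 3)*(b)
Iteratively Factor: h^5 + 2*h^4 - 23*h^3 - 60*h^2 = (h)*(h^4 + 2*h^3 - 23*h^2 - 60*h) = h*(h - 5)*(h^3 + 7*h^2 + 12*h) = h*(h - 5)*(h + 3)*(h^2 + 4*h) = h^2*(h - 5)*(h + 3)*(h + 4)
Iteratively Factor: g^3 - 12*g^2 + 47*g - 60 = (g - 3)*(g^2 - 9*g + 20) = (g - 5)*(g - 3)*(g - 4)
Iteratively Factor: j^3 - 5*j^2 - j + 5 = (j - 5)*(j^2 - 1) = (j - 5)*(j - 1)*(j + 1)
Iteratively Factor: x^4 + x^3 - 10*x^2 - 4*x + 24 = (x - 2)*(x^3 + 3*x^2 - 4*x - 12) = (x - 2)^2*(x^2 + 5*x + 6) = (x - 2)^2*(x + 3)*(x + 2)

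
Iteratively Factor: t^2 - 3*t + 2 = (t - 2)*(t - 1)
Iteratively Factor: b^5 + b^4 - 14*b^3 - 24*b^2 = (b - 4)*(b^4 + 5*b^3 + 6*b^2) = (b - 4)*(b + 3)*(b^3 + 2*b^2) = b*(b - 4)*(b + 3)*(b^2 + 2*b) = b^2*(b - 4)*(b + 3)*(b + 2)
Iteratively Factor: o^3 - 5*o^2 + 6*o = (o)*(o^2 - 5*o + 6) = o*(o - 3)*(o - 2)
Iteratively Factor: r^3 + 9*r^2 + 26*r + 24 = (r + 4)*(r^2 + 5*r + 6) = (r + 2)*(r + 4)*(r + 3)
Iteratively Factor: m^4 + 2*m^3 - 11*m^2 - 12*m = (m)*(m^3 + 2*m^2 - 11*m - 12) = m*(m + 4)*(m^2 - 2*m - 3) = m*(m - 3)*(m + 4)*(m + 1)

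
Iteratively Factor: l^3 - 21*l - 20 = (l - 5)*(l^2 + 5*l + 4) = (l - 5)*(l + 1)*(l + 4)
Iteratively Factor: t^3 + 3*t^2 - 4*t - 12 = (t - 2)*(t^2 + 5*t + 6) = (t - 2)*(t + 2)*(t + 3)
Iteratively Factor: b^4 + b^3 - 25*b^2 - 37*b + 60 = (b + 3)*(b^3 - 2*b^2 - 19*b + 20) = (b + 3)*(b + 4)*(b^2 - 6*b + 5) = (b - 1)*(b + 3)*(b + 4)*(b - 5)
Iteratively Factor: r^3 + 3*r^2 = (r)*(r^2 + 3*r) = r*(r + 3)*(r)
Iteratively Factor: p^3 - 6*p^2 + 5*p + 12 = (p - 4)*(p^2 - 2*p - 3) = (p - 4)*(p - 3)*(p + 1)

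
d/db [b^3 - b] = 3*b^2 - 1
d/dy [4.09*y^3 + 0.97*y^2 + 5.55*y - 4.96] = 12.27*y^2 + 1.94*y + 5.55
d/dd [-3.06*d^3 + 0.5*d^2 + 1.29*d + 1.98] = -9.18*d^2 + 1.0*d + 1.29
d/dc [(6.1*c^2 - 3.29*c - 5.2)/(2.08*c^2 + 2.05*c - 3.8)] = (19.3482*c^2 - 24.728*c + 23.162)/(4.3264*c^4 + 8.528*c^3 - 11.6055*c^2 - 15.58*c + 14.44)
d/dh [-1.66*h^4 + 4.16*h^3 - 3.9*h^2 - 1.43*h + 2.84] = -6.64*h^3 + 12.48*h^2 - 7.8*h - 1.43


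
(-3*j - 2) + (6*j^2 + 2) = 6*j^2 - 3*j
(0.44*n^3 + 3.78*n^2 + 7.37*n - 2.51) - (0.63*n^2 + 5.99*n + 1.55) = 0.44*n^3 + 3.15*n^2 + 1.38*n - 4.06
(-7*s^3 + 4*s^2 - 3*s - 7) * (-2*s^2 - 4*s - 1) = 14*s^5 + 20*s^4 - 3*s^3 + 22*s^2 + 31*s + 7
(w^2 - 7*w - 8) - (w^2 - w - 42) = 34 - 6*w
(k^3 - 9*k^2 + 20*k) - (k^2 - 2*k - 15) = k^3 - 10*k^2 + 22*k + 15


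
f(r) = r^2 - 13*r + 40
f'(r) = 2*r - 13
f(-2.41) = 77.14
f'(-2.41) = -17.82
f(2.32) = 15.22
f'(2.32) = -8.36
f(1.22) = 25.63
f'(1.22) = -10.56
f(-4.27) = 113.74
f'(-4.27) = -21.54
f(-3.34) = 94.58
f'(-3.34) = -19.68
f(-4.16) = 111.39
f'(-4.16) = -21.32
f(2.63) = 12.73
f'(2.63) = -7.74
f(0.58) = 32.80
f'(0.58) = -11.84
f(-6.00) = 154.00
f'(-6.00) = -25.00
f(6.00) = -2.00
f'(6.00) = -1.00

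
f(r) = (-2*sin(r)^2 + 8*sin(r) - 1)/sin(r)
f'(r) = (-4*sin(r)*cos(r) + 8*cos(r))/sin(r) - (-2*sin(r)^2 + 8*sin(r) - 1)*cos(r)/sin(r)^2 = cos(r)*cos(2*r)/sin(r)^2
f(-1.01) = 10.87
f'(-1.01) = -0.32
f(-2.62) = 11.00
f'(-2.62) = -1.76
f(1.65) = 5.00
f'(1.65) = 0.08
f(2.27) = 5.16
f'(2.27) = 0.19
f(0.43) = 4.77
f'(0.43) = 3.41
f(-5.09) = 5.07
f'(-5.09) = -0.31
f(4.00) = 10.83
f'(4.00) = 0.17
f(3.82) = 10.85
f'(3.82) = -0.42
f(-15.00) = 10.84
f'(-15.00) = -0.28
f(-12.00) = 5.06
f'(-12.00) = 1.24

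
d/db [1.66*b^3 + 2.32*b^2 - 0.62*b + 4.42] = 4.98*b^2 + 4.64*b - 0.62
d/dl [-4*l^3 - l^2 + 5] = 2*l*(-6*l - 1)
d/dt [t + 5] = 1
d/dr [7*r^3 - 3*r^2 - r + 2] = 21*r^2 - 6*r - 1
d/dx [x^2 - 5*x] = 2*x - 5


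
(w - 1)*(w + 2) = w^2 + w - 2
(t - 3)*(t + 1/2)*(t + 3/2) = t^3 - t^2 - 21*t/4 - 9/4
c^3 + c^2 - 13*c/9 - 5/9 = (c - 1)*(c + 1/3)*(c + 5/3)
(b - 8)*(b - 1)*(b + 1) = b^3 - 8*b^2 - b + 8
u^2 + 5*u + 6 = (u + 2)*(u + 3)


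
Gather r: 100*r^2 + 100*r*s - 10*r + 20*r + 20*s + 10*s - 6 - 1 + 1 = 100*r^2 + r*(100*s + 10) + 30*s - 6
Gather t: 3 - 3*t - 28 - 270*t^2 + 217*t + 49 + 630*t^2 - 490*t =360*t^2 - 276*t + 24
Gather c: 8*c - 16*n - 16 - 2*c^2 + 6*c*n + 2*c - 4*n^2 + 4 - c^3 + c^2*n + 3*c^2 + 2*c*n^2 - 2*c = -c^3 + c^2*(n + 1) + c*(2*n^2 + 6*n + 8) - 4*n^2 - 16*n - 12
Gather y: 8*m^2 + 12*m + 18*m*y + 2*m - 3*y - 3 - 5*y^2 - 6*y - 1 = 8*m^2 + 14*m - 5*y^2 + y*(18*m - 9) - 4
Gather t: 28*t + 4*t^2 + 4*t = 4*t^2 + 32*t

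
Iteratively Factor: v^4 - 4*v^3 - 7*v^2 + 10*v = (v + 2)*(v^3 - 6*v^2 + 5*v) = (v - 5)*(v + 2)*(v^2 - v) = v*(v - 5)*(v + 2)*(v - 1)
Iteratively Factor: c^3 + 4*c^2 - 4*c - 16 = (c + 2)*(c^2 + 2*c - 8) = (c + 2)*(c + 4)*(c - 2)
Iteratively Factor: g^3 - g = (g)*(g^2 - 1) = g*(g + 1)*(g - 1)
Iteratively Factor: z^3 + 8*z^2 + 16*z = (z)*(z^2 + 8*z + 16) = z*(z + 4)*(z + 4)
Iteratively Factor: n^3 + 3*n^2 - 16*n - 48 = (n + 3)*(n^2 - 16) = (n - 4)*(n + 3)*(n + 4)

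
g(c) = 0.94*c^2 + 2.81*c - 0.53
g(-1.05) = -2.44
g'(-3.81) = -4.35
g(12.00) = 168.55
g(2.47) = 12.15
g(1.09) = 3.65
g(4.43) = 30.37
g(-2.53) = -1.62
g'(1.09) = 4.86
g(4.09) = 26.69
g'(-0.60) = 1.68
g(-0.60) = -1.88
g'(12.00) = 25.37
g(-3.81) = 2.41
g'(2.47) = 7.45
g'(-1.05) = 0.84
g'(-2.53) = -1.95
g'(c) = 1.88*c + 2.81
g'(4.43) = 11.14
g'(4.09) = 10.50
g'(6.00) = 14.09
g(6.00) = 50.17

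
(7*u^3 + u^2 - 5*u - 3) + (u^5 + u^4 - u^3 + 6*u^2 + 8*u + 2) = u^5 + u^4 + 6*u^3 + 7*u^2 + 3*u - 1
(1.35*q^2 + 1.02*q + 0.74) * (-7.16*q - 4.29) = -9.666*q^3 - 13.0947*q^2 - 9.6742*q - 3.1746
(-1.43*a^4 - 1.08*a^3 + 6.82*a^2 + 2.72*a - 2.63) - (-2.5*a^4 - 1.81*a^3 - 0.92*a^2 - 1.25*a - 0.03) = 1.07*a^4 + 0.73*a^3 + 7.74*a^2 + 3.97*a - 2.6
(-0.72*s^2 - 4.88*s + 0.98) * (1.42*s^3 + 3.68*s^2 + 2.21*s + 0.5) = -1.0224*s^5 - 9.5792*s^4 - 18.158*s^3 - 7.5384*s^2 - 0.2742*s + 0.49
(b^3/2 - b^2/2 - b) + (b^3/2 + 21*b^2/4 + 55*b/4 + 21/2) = b^3 + 19*b^2/4 + 51*b/4 + 21/2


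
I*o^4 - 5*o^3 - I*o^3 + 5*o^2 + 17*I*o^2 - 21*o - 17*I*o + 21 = (o - 3*I)*(o + I)*(o + 7*I)*(I*o - I)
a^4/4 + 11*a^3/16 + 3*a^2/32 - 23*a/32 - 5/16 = (a/2 + 1/4)*(a/2 + 1)*(a - 1)*(a + 5/4)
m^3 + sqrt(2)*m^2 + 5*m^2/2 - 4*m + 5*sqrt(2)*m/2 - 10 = (m + 5/2)*(m - sqrt(2))*(m + 2*sqrt(2))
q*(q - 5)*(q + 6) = q^3 + q^2 - 30*q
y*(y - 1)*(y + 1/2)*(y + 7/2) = y^4 + 3*y^3 - 9*y^2/4 - 7*y/4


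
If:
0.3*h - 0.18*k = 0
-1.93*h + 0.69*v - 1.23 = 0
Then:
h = 0.357512953367876*v - 0.637305699481865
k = 0.595854922279793*v - 1.06217616580311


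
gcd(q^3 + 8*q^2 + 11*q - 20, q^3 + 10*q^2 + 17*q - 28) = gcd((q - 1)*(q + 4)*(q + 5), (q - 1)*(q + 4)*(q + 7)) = q^2 + 3*q - 4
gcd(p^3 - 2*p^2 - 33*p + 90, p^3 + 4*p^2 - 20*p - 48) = p + 6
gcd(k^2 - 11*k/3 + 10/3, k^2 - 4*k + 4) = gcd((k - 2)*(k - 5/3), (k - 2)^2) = k - 2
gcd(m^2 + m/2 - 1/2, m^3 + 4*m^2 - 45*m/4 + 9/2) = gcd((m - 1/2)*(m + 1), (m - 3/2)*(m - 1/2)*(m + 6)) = m - 1/2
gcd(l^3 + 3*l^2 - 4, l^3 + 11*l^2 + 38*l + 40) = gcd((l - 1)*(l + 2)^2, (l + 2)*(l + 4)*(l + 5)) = l + 2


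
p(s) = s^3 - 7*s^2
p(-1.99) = -35.60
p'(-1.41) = 25.70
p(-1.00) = -8.00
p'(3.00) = -15.00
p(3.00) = -36.00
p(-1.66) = -23.86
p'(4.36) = -4.01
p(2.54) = -28.77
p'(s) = 3*s^2 - 14*s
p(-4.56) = -240.37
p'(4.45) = -2.89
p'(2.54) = -16.21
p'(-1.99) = 39.74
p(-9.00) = -1296.00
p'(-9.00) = 369.00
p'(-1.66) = 31.51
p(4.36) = -50.19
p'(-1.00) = 17.00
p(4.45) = -50.50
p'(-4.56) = 126.22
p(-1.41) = -16.72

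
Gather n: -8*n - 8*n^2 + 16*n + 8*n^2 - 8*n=0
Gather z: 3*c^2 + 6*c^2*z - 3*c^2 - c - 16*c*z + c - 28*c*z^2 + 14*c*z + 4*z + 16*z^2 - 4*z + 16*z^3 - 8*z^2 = 16*z^3 + z^2*(8 - 28*c) + z*(6*c^2 - 2*c)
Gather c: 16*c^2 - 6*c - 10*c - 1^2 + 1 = 16*c^2 - 16*c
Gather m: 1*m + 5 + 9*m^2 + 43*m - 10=9*m^2 + 44*m - 5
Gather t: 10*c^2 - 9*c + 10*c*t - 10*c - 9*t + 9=10*c^2 - 19*c + t*(10*c - 9) + 9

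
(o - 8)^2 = o^2 - 16*o + 64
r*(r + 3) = r^2 + 3*r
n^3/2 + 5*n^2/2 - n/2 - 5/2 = (n/2 + 1/2)*(n - 1)*(n + 5)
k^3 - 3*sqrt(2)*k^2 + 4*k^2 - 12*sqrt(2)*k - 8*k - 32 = (k + 4)*(k - 4*sqrt(2))*(k + sqrt(2))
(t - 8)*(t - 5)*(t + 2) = t^3 - 11*t^2 + 14*t + 80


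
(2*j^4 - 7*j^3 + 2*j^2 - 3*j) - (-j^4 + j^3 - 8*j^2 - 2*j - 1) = 3*j^4 - 8*j^3 + 10*j^2 - j + 1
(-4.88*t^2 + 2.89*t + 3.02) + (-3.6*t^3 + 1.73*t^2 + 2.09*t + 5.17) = -3.6*t^3 - 3.15*t^2 + 4.98*t + 8.19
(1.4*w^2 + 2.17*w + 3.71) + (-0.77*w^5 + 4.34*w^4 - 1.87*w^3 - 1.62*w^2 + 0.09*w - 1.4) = -0.77*w^5 + 4.34*w^4 - 1.87*w^3 - 0.22*w^2 + 2.26*w + 2.31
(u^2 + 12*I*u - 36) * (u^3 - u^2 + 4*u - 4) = u^5 - u^4 + 12*I*u^4 - 32*u^3 - 12*I*u^3 + 32*u^2 + 48*I*u^2 - 144*u - 48*I*u + 144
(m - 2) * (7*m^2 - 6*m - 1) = 7*m^3 - 20*m^2 + 11*m + 2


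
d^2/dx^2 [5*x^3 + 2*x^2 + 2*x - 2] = 30*x + 4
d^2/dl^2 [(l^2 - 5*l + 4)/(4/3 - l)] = 48/(27*l^3 - 108*l^2 + 144*l - 64)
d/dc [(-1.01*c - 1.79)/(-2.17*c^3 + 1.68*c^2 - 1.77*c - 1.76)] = (-4.3834*c^3 - 9.9561*c^2 + 6.0144*c - 1.3907)/(4.7089*c^6 - 7.2912*c^5 + 10.5042*c^4 + 1.6912*c^3 - 2.7807*c^2 + 6.2304*c + 3.0976)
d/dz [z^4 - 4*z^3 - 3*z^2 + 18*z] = 4*z^3 - 12*z^2 - 6*z + 18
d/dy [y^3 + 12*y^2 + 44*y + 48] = 3*y^2 + 24*y + 44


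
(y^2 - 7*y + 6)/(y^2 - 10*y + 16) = (y^2 - 7*y + 6)/(y^2 - 10*y + 16)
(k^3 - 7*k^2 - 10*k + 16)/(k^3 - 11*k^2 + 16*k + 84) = (k^2 - 9*k + 8)/(k^2 - 13*k + 42)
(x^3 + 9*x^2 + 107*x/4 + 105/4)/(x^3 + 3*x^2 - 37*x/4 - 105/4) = (x + 3)/(x - 3)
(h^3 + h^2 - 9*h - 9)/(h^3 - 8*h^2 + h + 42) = (h^2 + 4*h + 3)/(h^2 - 5*h - 14)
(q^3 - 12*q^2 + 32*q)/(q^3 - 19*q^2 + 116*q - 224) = q/(q - 7)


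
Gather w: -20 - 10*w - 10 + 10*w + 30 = 0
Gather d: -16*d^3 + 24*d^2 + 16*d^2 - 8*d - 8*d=-16*d^3 + 40*d^2 - 16*d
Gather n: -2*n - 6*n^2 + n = -6*n^2 - n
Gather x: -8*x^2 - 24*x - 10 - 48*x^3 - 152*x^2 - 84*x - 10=-48*x^3 - 160*x^2 - 108*x - 20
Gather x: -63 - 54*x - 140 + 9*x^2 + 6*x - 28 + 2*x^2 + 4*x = 11*x^2 - 44*x - 231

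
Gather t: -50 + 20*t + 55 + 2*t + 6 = 22*t + 11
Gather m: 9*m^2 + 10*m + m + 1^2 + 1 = 9*m^2 + 11*m + 2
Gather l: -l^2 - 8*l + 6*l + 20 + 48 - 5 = -l^2 - 2*l + 63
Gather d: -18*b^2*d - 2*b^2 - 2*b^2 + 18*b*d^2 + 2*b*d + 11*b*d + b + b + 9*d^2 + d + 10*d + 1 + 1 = -4*b^2 + 2*b + d^2*(18*b + 9) + d*(-18*b^2 + 13*b + 11) + 2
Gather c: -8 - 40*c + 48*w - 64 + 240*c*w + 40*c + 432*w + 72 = 240*c*w + 480*w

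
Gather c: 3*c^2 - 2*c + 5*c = 3*c^2 + 3*c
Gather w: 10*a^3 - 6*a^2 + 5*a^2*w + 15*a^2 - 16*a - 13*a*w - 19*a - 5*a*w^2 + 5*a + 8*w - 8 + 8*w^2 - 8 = 10*a^3 + 9*a^2 - 30*a + w^2*(8 - 5*a) + w*(5*a^2 - 13*a + 8) - 16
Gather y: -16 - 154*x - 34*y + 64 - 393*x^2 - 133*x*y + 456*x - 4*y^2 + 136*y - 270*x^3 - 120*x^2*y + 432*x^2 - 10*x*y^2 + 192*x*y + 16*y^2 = -270*x^3 + 39*x^2 + 302*x + y^2*(12 - 10*x) + y*(-120*x^2 + 59*x + 102) + 48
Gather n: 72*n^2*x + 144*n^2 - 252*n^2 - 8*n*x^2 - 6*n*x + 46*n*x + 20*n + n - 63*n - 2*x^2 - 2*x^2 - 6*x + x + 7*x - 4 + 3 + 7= n^2*(72*x - 108) + n*(-8*x^2 + 40*x - 42) - 4*x^2 + 2*x + 6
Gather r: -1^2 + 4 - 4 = -1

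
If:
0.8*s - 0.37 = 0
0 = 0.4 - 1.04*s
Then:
No Solution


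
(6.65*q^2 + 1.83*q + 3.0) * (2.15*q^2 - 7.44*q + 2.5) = 14.2975*q^4 - 45.5415*q^3 + 9.4598*q^2 - 17.745*q + 7.5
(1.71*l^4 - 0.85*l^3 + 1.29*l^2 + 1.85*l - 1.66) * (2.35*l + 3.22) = 4.0185*l^5 + 3.5087*l^4 + 0.2945*l^3 + 8.5013*l^2 + 2.056*l - 5.3452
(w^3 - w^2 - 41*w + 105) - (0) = w^3 - w^2 - 41*w + 105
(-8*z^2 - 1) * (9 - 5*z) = 40*z^3 - 72*z^2 + 5*z - 9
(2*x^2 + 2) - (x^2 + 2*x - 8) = x^2 - 2*x + 10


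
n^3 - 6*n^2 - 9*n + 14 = (n - 7)*(n - 1)*(n + 2)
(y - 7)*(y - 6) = y^2 - 13*y + 42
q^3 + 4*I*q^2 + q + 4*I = (q - I)*(q + I)*(q + 4*I)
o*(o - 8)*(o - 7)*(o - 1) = o^4 - 16*o^3 + 71*o^2 - 56*o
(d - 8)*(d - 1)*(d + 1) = d^3 - 8*d^2 - d + 8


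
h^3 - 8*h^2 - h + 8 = (h - 8)*(h - 1)*(h + 1)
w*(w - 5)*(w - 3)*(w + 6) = w^4 - 2*w^3 - 33*w^2 + 90*w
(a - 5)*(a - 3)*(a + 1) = a^3 - 7*a^2 + 7*a + 15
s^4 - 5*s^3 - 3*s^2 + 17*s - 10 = (s - 5)*(s - 1)^2*(s + 2)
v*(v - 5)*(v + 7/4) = v^3 - 13*v^2/4 - 35*v/4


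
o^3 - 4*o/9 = o*(o - 2/3)*(o + 2/3)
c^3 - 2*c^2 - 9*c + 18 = (c - 3)*(c - 2)*(c + 3)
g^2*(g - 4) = g^3 - 4*g^2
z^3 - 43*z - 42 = (z - 7)*(z + 1)*(z + 6)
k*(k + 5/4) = k^2 + 5*k/4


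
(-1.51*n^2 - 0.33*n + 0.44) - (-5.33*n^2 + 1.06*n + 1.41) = 3.82*n^2 - 1.39*n - 0.97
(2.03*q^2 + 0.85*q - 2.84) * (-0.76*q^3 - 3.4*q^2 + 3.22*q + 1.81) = -1.5428*q^5 - 7.548*q^4 + 5.805*q^3 + 16.0673*q^2 - 7.6063*q - 5.1404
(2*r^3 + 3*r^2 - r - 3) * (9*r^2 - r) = 18*r^5 + 25*r^4 - 12*r^3 - 26*r^2 + 3*r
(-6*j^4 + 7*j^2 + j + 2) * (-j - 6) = 6*j^5 + 36*j^4 - 7*j^3 - 43*j^2 - 8*j - 12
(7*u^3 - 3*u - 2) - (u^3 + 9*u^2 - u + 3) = 6*u^3 - 9*u^2 - 2*u - 5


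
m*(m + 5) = m^2 + 5*m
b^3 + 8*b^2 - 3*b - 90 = (b - 3)*(b + 5)*(b + 6)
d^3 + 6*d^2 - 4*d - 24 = (d - 2)*(d + 2)*(d + 6)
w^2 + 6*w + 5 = (w + 1)*(w + 5)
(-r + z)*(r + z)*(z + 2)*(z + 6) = -r^2*z^2 - 8*r^2*z - 12*r^2 + z^4 + 8*z^3 + 12*z^2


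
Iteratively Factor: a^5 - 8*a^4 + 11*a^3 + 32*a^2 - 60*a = (a - 5)*(a^4 - 3*a^3 - 4*a^2 + 12*a) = (a - 5)*(a - 2)*(a^3 - a^2 - 6*a) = (a - 5)*(a - 2)*(a + 2)*(a^2 - 3*a) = a*(a - 5)*(a - 2)*(a + 2)*(a - 3)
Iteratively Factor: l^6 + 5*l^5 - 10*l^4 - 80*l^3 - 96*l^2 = (l)*(l^5 + 5*l^4 - 10*l^3 - 80*l^2 - 96*l) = l*(l + 3)*(l^4 + 2*l^3 - 16*l^2 - 32*l) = l*(l - 4)*(l + 3)*(l^3 + 6*l^2 + 8*l) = l*(l - 4)*(l + 3)*(l + 4)*(l^2 + 2*l) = l^2*(l - 4)*(l + 3)*(l + 4)*(l + 2)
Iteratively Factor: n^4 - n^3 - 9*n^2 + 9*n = (n - 3)*(n^3 + 2*n^2 - 3*n) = n*(n - 3)*(n^2 + 2*n - 3) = n*(n - 3)*(n + 3)*(n - 1)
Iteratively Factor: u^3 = (u)*(u^2) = u^2*(u)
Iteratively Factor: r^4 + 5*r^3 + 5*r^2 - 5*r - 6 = (r + 1)*(r^3 + 4*r^2 + r - 6) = (r + 1)*(r + 3)*(r^2 + r - 2) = (r + 1)*(r + 2)*(r + 3)*(r - 1)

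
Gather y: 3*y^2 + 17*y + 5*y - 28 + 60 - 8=3*y^2 + 22*y + 24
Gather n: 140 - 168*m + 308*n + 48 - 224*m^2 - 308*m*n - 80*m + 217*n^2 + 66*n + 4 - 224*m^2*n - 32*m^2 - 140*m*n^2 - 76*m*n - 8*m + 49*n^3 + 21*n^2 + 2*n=-256*m^2 - 256*m + 49*n^3 + n^2*(238 - 140*m) + n*(-224*m^2 - 384*m + 376) + 192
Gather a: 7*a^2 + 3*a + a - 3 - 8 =7*a^2 + 4*a - 11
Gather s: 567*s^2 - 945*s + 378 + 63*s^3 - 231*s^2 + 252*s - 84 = 63*s^3 + 336*s^2 - 693*s + 294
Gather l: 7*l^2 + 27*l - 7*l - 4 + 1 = 7*l^2 + 20*l - 3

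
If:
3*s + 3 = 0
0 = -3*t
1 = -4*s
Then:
No Solution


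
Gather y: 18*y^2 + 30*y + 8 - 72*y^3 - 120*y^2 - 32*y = -72*y^3 - 102*y^2 - 2*y + 8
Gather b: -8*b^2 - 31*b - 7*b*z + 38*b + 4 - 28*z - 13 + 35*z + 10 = -8*b^2 + b*(7 - 7*z) + 7*z + 1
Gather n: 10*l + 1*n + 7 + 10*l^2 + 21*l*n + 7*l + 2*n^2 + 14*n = 10*l^2 + 17*l + 2*n^2 + n*(21*l + 15) + 7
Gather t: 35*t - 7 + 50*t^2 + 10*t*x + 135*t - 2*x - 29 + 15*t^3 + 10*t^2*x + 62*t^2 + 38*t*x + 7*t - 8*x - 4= 15*t^3 + t^2*(10*x + 112) + t*(48*x + 177) - 10*x - 40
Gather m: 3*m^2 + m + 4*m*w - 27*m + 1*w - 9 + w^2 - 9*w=3*m^2 + m*(4*w - 26) + w^2 - 8*w - 9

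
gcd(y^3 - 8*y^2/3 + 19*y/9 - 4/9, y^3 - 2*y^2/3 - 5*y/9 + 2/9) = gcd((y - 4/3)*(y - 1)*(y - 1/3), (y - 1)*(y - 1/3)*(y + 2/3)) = y^2 - 4*y/3 + 1/3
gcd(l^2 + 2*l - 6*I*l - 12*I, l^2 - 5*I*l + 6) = l - 6*I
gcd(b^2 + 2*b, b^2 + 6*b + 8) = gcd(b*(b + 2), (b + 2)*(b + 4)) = b + 2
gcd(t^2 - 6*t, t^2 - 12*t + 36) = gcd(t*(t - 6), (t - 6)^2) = t - 6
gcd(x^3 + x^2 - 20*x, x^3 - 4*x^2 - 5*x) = x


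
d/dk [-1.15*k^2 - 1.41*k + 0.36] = -2.3*k - 1.41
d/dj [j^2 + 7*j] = 2*j + 7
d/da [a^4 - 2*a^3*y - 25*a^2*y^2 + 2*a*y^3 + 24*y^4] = 4*a^3 - 6*a^2*y - 50*a*y^2 + 2*y^3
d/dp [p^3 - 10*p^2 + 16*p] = 3*p^2 - 20*p + 16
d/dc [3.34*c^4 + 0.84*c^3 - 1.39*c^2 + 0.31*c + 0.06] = 13.36*c^3 + 2.52*c^2 - 2.78*c + 0.31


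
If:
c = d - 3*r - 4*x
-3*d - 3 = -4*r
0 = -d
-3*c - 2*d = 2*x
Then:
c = 9/20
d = 0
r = 3/4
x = -27/40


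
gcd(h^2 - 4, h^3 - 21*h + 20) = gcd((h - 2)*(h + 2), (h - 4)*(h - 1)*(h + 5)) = 1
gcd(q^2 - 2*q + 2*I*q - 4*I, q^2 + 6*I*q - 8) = q + 2*I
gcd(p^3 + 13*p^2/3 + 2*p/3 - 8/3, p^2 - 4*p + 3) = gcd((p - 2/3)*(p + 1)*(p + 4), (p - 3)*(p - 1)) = 1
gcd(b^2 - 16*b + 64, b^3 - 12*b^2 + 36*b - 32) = b - 8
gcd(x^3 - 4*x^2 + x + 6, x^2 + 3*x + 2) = x + 1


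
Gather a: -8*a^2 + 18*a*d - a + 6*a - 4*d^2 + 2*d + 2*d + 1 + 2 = -8*a^2 + a*(18*d + 5) - 4*d^2 + 4*d + 3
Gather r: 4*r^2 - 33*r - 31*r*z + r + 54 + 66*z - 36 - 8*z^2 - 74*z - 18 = 4*r^2 + r*(-31*z - 32) - 8*z^2 - 8*z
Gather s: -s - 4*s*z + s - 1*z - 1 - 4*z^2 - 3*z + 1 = -4*s*z - 4*z^2 - 4*z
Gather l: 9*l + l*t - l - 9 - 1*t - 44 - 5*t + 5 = l*(t + 8) - 6*t - 48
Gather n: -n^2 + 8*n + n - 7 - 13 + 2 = -n^2 + 9*n - 18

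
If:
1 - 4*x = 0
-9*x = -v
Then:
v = 9/4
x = 1/4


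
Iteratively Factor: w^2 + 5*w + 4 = (w + 4)*(w + 1)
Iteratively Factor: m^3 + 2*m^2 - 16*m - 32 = (m - 4)*(m^2 + 6*m + 8) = (m - 4)*(m + 4)*(m + 2)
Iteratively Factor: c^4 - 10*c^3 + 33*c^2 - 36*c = (c - 4)*(c^3 - 6*c^2 + 9*c) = c*(c - 4)*(c^2 - 6*c + 9) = c*(c - 4)*(c - 3)*(c - 3)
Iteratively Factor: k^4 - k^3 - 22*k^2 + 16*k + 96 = (k + 2)*(k^3 - 3*k^2 - 16*k + 48) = (k - 4)*(k + 2)*(k^2 + k - 12) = (k - 4)*(k + 2)*(k + 4)*(k - 3)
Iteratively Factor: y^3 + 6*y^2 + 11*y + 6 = (y + 1)*(y^2 + 5*y + 6) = (y + 1)*(y + 3)*(y + 2)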